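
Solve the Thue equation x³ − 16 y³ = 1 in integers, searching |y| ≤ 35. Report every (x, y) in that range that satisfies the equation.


The equation is x³ - 16y³ = 1. For fixed y, x³ = 16·y³ + 1, so a solution requires the RHS to be a perfect cube.
Strategy: iterate y from -35 to 35, compute RHS = 16·y³ + 1, and check whether it is a (positive or negative) perfect cube.
Check small values of y:
  y = 0: RHS = 1 = (1)³ ⇒ x = 1 works.
  y = 1: RHS = 17 is not a perfect cube.
  y = -1: RHS = -15 is not a perfect cube.
  y = 2: RHS = 129 is not a perfect cube.
  y = -2: RHS = -127 is not a perfect cube.
  y = 3: RHS = 433 is not a perfect cube.
  y = -3: RHS = -431 is not a perfect cube.
Continuing the search up to |y| = 35 finds no further solutions beyond those listed.
Collected solutions: (1, 0).

Solutions (with |y| ≤ 35): (1, 0).


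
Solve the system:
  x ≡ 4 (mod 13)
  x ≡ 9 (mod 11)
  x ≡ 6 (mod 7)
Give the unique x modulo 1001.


Moduli 13, 11, 7 are pairwise coprime; by CRT there is a unique solution modulo M = 13 · 11 · 7 = 1001.
Solve pairwise, accumulating the modulus:
  Start with x ≡ 4 (mod 13).
  Combine with x ≡ 9 (mod 11): since gcd(13, 11) = 1, we get a unique residue mod 143.
    Write x = 4 + 13·t and substitute into x ≡ 9 (mod 11): 13·t ≡ 9 − 4 = 5 (mod 11).
    Reduce coefficients mod 11: 2·t ≡ 5 (mod 11).
    The inverse of 2 mod 11 is 6 (since 2·6 = 12 = 1·11 + 1), so t ≡ 6·5 = 30 ≡ 8 (mod 11).
    Then x = 4 + 13·8 = 108, valid modulo lcm(13, 11) = 143: x ≡ 108 (mod 143).
  Combine with x ≡ 6 (mod 7): since gcd(143, 7) = 1, we get a unique residue mod 1001.
    Write x = 108 + 143·t and substitute into x ≡ 6 (mod 7): 143·t ≡ 6 − 108 = -102 (mod 7).
    Reduce coefficients mod 7: 3·t ≡ 3 (mod 7).
    The inverse of 3 mod 7 is 5 (since 3·5 = 15 = 2·7 + 1), so t ≡ 5·3 = 15 ≡ 1 (mod 7).
    Then x = 108 + 143·1 = 251, valid modulo lcm(143, 7) = 1001: x ≡ 251 (mod 1001).
Verify: 251 mod 13 = 4 ✓, 251 mod 11 = 9 ✓, 251 mod 7 = 6 ✓.

x ≡ 251 (mod 1001).


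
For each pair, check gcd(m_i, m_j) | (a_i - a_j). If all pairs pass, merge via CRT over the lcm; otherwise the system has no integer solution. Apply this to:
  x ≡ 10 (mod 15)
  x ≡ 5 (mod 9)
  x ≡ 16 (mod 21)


Moduli 15, 9, 21 are not pairwise coprime, so CRT works modulo lcm(m_i) when all pairwise compatibility conditions hold.
Pairwise compatibility: gcd(m_i, m_j) must divide a_i - a_j for every pair.
Merge one congruence at a time:
  Start: x ≡ 10 (mod 15).
  Combine with x ≡ 5 (mod 9): gcd(15, 9) = 3, and 5 - 10 = -5 is NOT divisible by 3.
    ⇒ system is inconsistent (no integer solution).

No solution (the system is inconsistent).


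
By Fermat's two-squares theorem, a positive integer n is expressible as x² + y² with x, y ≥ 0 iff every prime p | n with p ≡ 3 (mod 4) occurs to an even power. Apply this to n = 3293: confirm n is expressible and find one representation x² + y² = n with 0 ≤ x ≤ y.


Step 1: Factor n = 3293 = 37 · 89.
Step 2: Check the mod-4 condition on each prime factor: 37 ≡ 1 (mod 4), exponent 1; 89 ≡ 1 (mod 4), exponent 1.
All primes ≡ 3 (mod 4) appear to even exponent (or don't appear), so by the two-squares theorem n IS expressible as a sum of two squares.
Step 3: Build a representation. Here n = 37 · 89 is a product of primes ≡ 1 (mod 4). Each prime p ≡ 1 (mod 4) is itself a sum of two squares; find a² by testing p − a² for a perfect square:
  37: 37 − 1² = 36 = 6² ⇒ 37 = 1² + 6².
  89: 89 − 1² = 88, 89 − 2² = 85, 89 − 3² = 80, 89 − 4² = 73, 89 − 5² = 64 = 8² ⇒ 89 = 5² + 8².
  Combine using the Brahmagupta–Fibonacci identity (a² + b²)(c² + d²) = (ac − bd)² + (ad + bc)² = (ac + bd)² + (ad − bc)²:
  37 · 89 = 3293: from (1² + 6²)(5² + 8²), take (1·5 − 6·8, 1·8 + 6·5) = (5 − 48, 8 + 30) = (-43, 38); dropping signs (only squares matter) gives (43, 38); check 43² + 38² = 1849 + 1444 = 3293 ✓.
Step 4: Order so x ≤ y and verify: 38² + 43² = 1444 + 1849 = 3293 = n. ✓

n = 3293 = 38² + 43² (one valid representation with x ≤ y).


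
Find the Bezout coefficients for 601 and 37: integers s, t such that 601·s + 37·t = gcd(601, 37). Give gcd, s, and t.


Euclidean algorithm on (601, 37) — divide until remainder is 0:
  601 = 16 · 37 + 9
  37 = 4 · 9 + 1
  9 = 9 · 1 + 0
gcd(601, 37) = 1.
Track Bezout coefficients alongside the remainders: start with r₀ = 601 = a·1 + b·0 (s = 1, t = 0) and r₁ = 37 = a·0 + b·1 (s = 0, t = 1); each new remainder r_{k+1} = r_{k-1} − q_k·r_k inherits s_{k+1} = s_{k-1} − q_k·s_k, t_{k+1} = t_{k-1} − q_k·t_k, so r_k = a·s_k + b·t_k at every step:
  q = 16: r = 9, s = 1 − 16·0 = 1, t = 0 − 16·1 = -16  (check: 601·1 + 37·(-16) = 9)
  q = 4: r = 1, s = 0 − 4·1 = -4, t = 1 − 4·(-16) = 65  (check: 601·(-4) + 37·65 = 1)
The row with r = 1 (the gcd) gives the Bezout coefficients s = -4, t = 65.
Result: 601 · (-4) + 37 · (65) = 1.

gcd(601, 37) = 1; s = -4, t = 65 (check: 601·(-4) + 37·65 = 1).


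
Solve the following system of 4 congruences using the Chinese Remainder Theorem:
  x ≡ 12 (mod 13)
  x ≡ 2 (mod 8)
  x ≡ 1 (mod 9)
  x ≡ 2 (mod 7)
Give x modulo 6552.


Product of moduli M = 13 · 8 · 9 · 7 = 6552.
Merge one congruence at a time:
  Start: x ≡ 12 (mod 13).
  Combine with x ≡ 2 (mod 8); new modulus lcm = 104.
    Write x = 12 + 13·t and substitute into x ≡ 2 (mod 8): 13·t ≡ 2 − 12 = -10 (mod 8).
    Reduce coefficients mod 8: 5·t ≡ 6 (mod 8).
    The inverse of 5 mod 8 is 5 (since 5·5 = 25 = 3·8 + 1), so t ≡ 5·6 = 30 ≡ 6 (mod 8).
    Then x = 12 + 13·6 = 90, valid modulo lcm(13, 8) = 104: x ≡ 90 (mod 104).
  Combine with x ≡ 1 (mod 9); new modulus lcm = 936.
    Write x = 90 + 104·t and substitute into x ≡ 1 (mod 9): 104·t ≡ 1 − 90 = -89 (mod 9).
    Reduce coefficients mod 9: 5·t ≡ 1 (mod 9).
    The inverse of 5 mod 9 is 2 (since 5·2 = 10 = 1·9 + 1), so t ≡ 2·1 = 2 ≡ 2 (mod 9).
    Then x = 90 + 104·2 = 298, valid modulo lcm(104, 9) = 936: x ≡ 298 (mod 936).
  Combine with x ≡ 2 (mod 7); new modulus lcm = 6552.
    Write x = 298 + 936·t and substitute into x ≡ 2 (mod 7): 936·t ≡ 2 − 298 = -296 (mod 7).
    Reduce coefficients mod 7: 5·t ≡ 5 (mod 7).
    The inverse of 5 mod 7 is 3 (since 5·3 = 15 = 2·7 + 1), so t ≡ 3·5 = 15 ≡ 1 (mod 7).
    Then x = 298 + 936·1 = 1234, valid modulo lcm(936, 7) = 6552: x ≡ 1234 (mod 6552).
Verify against each original: 1234 mod 13 = 12, 1234 mod 8 = 2, 1234 mod 9 = 1, 1234 mod 7 = 2.

x ≡ 1234 (mod 6552).


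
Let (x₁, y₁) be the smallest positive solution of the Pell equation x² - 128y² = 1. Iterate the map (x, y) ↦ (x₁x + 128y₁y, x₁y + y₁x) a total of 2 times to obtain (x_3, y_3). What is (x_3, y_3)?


Step 1: Find the fundamental solution (x₁, y₁) of x² - 128y² = 1.
  Expand √128 as a continued fraction. a₀ = ⌊√128⌋ = 11; iterate m_{k+1} = d_k·a_k − m_k, d_{k+1} = (128 − m_{k+1}²)/d_k, a_{k+1} = ⌊(a₀ + m_{k+1})/d_{k+1}⌋ (starting m₀ = 0, d₀ = 1), with convergents p_k = a_k·p_{k-1} + p_{k-2}, q_k = a_k·q_{k-1} + q_{k-2} (p₋₁ = 1, q₋₁ = 0):
  k = 0: a₀ = 11; p₀/q₀ = 11/1; p₀² − 128·q₀² = 121 − 128 = -7.
  k = 1: m = 11, d = 7, a = ⌊(11 + 11)/7⌋ = 3; p/q = (3·11 + 1)/(3·1 + 0) = 34/3; p² − 128·q² = 1156 − 1152 = 4.
  k = 2: m = 10, d = 4, a = ⌊(11 + 10)/4⌋ = 5; p/q = (5·34 + 11)/(5·3 + 1) = 181/16; p² − 128·q² = 32761 − 32768 = -7.
  k = 3: m = 10, d = 7, a = ⌊(11 + 10)/7⌋ = 3; p/q = (3·181 + 34)/(3·16 + 3) = 577/51; p² − 128·q² = 332929 − 332928 = 1.
  The first convergent with p² − 128·q² = 1 gives the fundamental solution (x₁, y₁) = (577, 51).
Step 2: Apply the recurrence (x_{n+1}, y_{n+1}) = (x₁x_n + 128y₁y_n, x₁y_n + y₁x_n) repeatedly.
  From (x_1, y_1) = (577, 51): x_2 = 577·577 + 128·51·51 = 665857; y_2 = 577·51 + 51·577 = 58854.
  From (x_2, y_2) = (665857, 58854): x_3 = 577·665857 + 128·51·58854 = 768398401; y_3 = 577·58854 + 51·665857 = 67917465.
Step 3: Verify x_3² - 128·y_3² = 590436102659356801 - 590436102659356800 = 1 (should be 1). ✓

(x_1, y_1) = (577, 51); (x_3, y_3) = (768398401, 67917465).


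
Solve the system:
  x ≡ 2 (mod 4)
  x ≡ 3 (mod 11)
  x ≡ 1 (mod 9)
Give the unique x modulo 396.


Moduli 4, 11, 9 are pairwise coprime; by CRT there is a unique solution modulo M = 4 · 11 · 9 = 396.
Solve pairwise, accumulating the modulus:
  Start with x ≡ 2 (mod 4).
  Combine with x ≡ 3 (mod 11): since gcd(4, 11) = 1, we get a unique residue mod 44.
    Write x = 2 + 4·t and substitute into x ≡ 3 (mod 11): 4·t ≡ 3 − 2 = 1 (mod 11).
    The inverse of 4 mod 11 is 3 (since 4·3 = 12 = 1·11 + 1), so t ≡ 3·1 = 3 ≡ 3 (mod 11).
    Then x = 2 + 4·3 = 14, valid modulo lcm(4, 11) = 44: x ≡ 14 (mod 44).
  Combine with x ≡ 1 (mod 9): since gcd(44, 9) = 1, we get a unique residue mod 396.
    Write x = 14 + 44·t and substitute into x ≡ 1 (mod 9): 44·t ≡ 1 − 14 = -13 (mod 9).
    Reduce coefficients mod 9: 8·t ≡ 5 (mod 9).
    The inverse of 8 mod 9 is 8 (since 8·8 = 64 = 7·9 + 1), so t ≡ 8·5 = 40 ≡ 4 (mod 9).
    Then x = 14 + 44·4 = 190, valid modulo lcm(44, 9) = 396: x ≡ 190 (mod 396).
Verify: 190 mod 4 = 2 ✓, 190 mod 11 = 3 ✓, 190 mod 9 = 1 ✓.

x ≡ 190 (mod 396).


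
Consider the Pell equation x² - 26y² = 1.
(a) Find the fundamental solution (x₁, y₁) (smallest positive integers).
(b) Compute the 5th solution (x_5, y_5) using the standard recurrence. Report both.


Step 1: Find the fundamental solution (x₁, y₁) of x² - 26y² = 1.
  Expand √26 as a continued fraction. a₀ = ⌊√26⌋ = 5; iterate m_{k+1} = d_k·a_k − m_k, d_{k+1} = (26 − m_{k+1}²)/d_k, a_{k+1} = ⌊(a₀ + m_{k+1})/d_{k+1}⌋ (starting m₀ = 0, d₀ = 1), with convergents p_k = a_k·p_{k-1} + p_{k-2}, q_k = a_k·q_{k-1} + q_{k-2} (p₋₁ = 1, q₋₁ = 0):
  k = 0: a₀ = 5; p₀/q₀ = 5/1; p₀² − 26·q₀² = 25 − 26 = -1.
  k = 1: m = 5, d = 1, a = ⌊(5 + 5)/1⌋ = 10; p/q = (10·5 + 1)/(10·1 + 0) = 51/10; p² − 26·q² = 2601 − 2600 = 1.
  The first convergent with p² − 26·q² = 1 gives the fundamental solution (x₁, y₁) = (51, 10).
Step 2: Apply the recurrence (x_{n+1}, y_{n+1}) = (x₁x_n + 26y₁y_n, x₁y_n + y₁x_n) repeatedly.
  From (x_1, y_1) = (51, 10): x_2 = 51·51 + 26·10·10 = 5201; y_2 = 51·10 + 10·51 = 1020.
  From (x_2, y_2) = (5201, 1020): x_3 = 51·5201 + 26·10·1020 = 530451; y_3 = 51·1020 + 10·5201 = 104030.
  From (x_3, y_3) = (530451, 104030): x_4 = 51·530451 + 26·10·104030 = 54100801; y_4 = 51·104030 + 10·530451 = 10610040.
  From (x_4, y_4) = (54100801, 10610040): x_5 = 51·54100801 + 26·10·10610040 = 5517751251; y_5 = 51·10610040 + 10·54100801 = 1082120050.
Step 3: Verify x_5² - 26·y_5² = 30445578867912065001 - 30445578867912065000 = 1 (should be 1). ✓

(x_1, y_1) = (51, 10); (x_5, y_5) = (5517751251, 1082120050).


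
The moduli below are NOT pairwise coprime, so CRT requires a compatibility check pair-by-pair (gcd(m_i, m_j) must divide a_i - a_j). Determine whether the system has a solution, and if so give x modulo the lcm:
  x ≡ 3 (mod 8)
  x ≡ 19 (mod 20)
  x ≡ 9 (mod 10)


Moduli 8, 20, 10 are not pairwise coprime, so CRT works modulo lcm(m_i) when all pairwise compatibility conditions hold.
Pairwise compatibility: gcd(m_i, m_j) must divide a_i - a_j for every pair.
Merge one congruence at a time:
  Start: x ≡ 3 (mod 8).
  Combine with x ≡ 19 (mod 20): gcd(8, 20) = 4; 19 - 3 = 16, which IS divisible by 4, so compatible.
    Write x = 3 + 8·t and substitute into x ≡ 19 (mod 20): 8·t ≡ 19 − 3 = 16 (mod 20).
    Divide the congruence (and modulus) by g = 4: 2·t ≡ 4 (mod 5).
    The inverse of 2 mod 5 is 3 (since 2·3 = 6 = 1·5 + 1), so t ≡ 3·4 = 12 ≡ 2 (mod 5).
    Then x = 3 + 8·2 = 19, valid modulo lcm(8, 20) = 40: x ≡ 19 (mod 40).
  Combine with x ≡ 9 (mod 10): gcd(40, 10) = 10; 9 - 19 = -10, which IS divisible by 10, so compatible.
    Write x = 19 + 40·t and substitute into x ≡ 9 (mod 10): 40·t ≡ 9 − 19 = -10 (mod 10).
    Divide the congruence (and modulus) by g = 10: 4·t ≡ -1 (mod 1).
    Modulo 1 every t works; take t = 0.
    Then x = 19 + 40·0 = 19, valid modulo lcm(40, 10) = 40: x ≡ 19 (mod 40).
Verify: 19 mod 8 = 3, 19 mod 20 = 19, 19 mod 10 = 9.

x ≡ 19 (mod 40).


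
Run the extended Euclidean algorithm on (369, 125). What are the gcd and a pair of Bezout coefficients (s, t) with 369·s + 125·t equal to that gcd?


Euclidean algorithm on (369, 125) — divide until remainder is 0:
  369 = 2 · 125 + 119
  125 = 1 · 119 + 6
  119 = 19 · 6 + 5
  6 = 1 · 5 + 1
  5 = 5 · 1 + 0
gcd(369, 125) = 1.
Track Bezout coefficients alongside the remainders: start with r₀ = 369 = a·1 + b·0 (s = 1, t = 0) and r₁ = 125 = a·0 + b·1 (s = 0, t = 1); each new remainder r_{k+1} = r_{k-1} − q_k·r_k inherits s_{k+1} = s_{k-1} − q_k·s_k, t_{k+1} = t_{k-1} − q_k·t_k, so r_k = a·s_k + b·t_k at every step:
  q = 2: r = 119, s = 1 − 2·0 = 1, t = 0 − 2·1 = -2  (check: 369·1 + 125·(-2) = 119)
  q = 1: r = 6, s = 0 − 1·1 = -1, t = 1 − 1·(-2) = 3  (check: 369·(-1) + 125·3 = 6)
  q = 19: r = 5, s = 1 − 19·(-1) = 20, t = -2 − 19·3 = -59  (check: 369·20 + 125·(-59) = 5)
  q = 1: r = 1, s = -1 − 1·20 = -21, t = 3 − 1·(-59) = 62  (check: 369·(-21) + 125·62 = 1)
The row with r = 1 (the gcd) gives the Bezout coefficients s = -21, t = 62.
Result: 369 · (-21) + 125 · (62) = 1.

gcd(369, 125) = 1; s = -21, t = 62 (check: 369·(-21) + 125·62 = 1).


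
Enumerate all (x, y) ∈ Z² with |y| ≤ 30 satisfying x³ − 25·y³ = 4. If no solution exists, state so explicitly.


The equation is x³ - 25y³ = 4. For fixed y, x³ = 25·y³ + 4, so a solution requires the RHS to be a perfect cube.
Strategy: iterate y from -30 to 30, compute RHS = 25·y³ + 4, and check whether it is a (positive or negative) perfect cube.
Check small values of y:
  y = 0: RHS = 4 is not a perfect cube.
  y = 1: RHS = 29 is not a perfect cube.
  y = -1: RHS = -21 is not a perfect cube.
  y = 2: RHS = 204 is not a perfect cube.
  y = -2: RHS = -196 is not a perfect cube.
  y = 3: RHS = 679 is not a perfect cube.
  y = -3: RHS = -671 is not a perfect cube.
Continuing the search up to |y| = 30 finds no solutions either.
No (x, y) in the scanned range satisfies the equation.

No integer solutions with |y| ≤ 30.


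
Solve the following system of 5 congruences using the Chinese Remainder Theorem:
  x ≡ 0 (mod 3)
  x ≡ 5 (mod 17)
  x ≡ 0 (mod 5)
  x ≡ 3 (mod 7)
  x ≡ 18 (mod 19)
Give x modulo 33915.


Product of moduli M = 3 · 17 · 5 · 7 · 19 = 33915.
Merge one congruence at a time:
  Start: x ≡ 0 (mod 3).
  Combine with x ≡ 5 (mod 17); new modulus lcm = 51.
    Write x = 0 + 3·t and substitute into x ≡ 5 (mod 17): 3·t ≡ 5 − 0 = 5 (mod 17).
    The inverse of 3 mod 17 is 6 (since 3·6 = 18 = 1·17 + 1), so t ≡ 6·5 = 30 ≡ 13 (mod 17).
    Then x = 0 + 3·13 = 39, valid modulo lcm(3, 17) = 51: x ≡ 39 (mod 51).
  Combine with x ≡ 0 (mod 5); new modulus lcm = 255.
    Write x = 39 + 51·t and substitute into x ≡ 0 (mod 5): 51·t ≡ 0 − 39 = -39 (mod 5).
    Reduce coefficients mod 5: 1·t ≡ 1 (mod 5).
    So t ≡ 1 (mod 5).
    Then x = 39 + 51·1 = 90, valid modulo lcm(51, 5) = 255: x ≡ 90 (mod 255).
  Combine with x ≡ 3 (mod 7); new modulus lcm = 1785.
    Write x = 90 + 255·t and substitute into x ≡ 3 (mod 7): 255·t ≡ 3 − 90 = -87 (mod 7).
    Reduce coefficients mod 7: 3·t ≡ 4 (mod 7).
    The inverse of 3 mod 7 is 5 (since 3·5 = 15 = 2·7 + 1), so t ≡ 5·4 = 20 ≡ 6 (mod 7).
    Then x = 90 + 255·6 = 1620, valid modulo lcm(255, 7) = 1785: x ≡ 1620 (mod 1785).
  Combine with x ≡ 18 (mod 19); new modulus lcm = 33915.
    Write x = 1620 + 1785·t and substitute into x ≡ 18 (mod 19): 1785·t ≡ 18 − 1620 = -1602 (mod 19).
    Reduce coefficients mod 19: 18·t ≡ 13 (mod 19).
    The inverse of 18 mod 19 is 18 (since 18·18 = 324 = 17·19 + 1), so t ≡ 18·13 = 234 ≡ 6 (mod 19).
    Then x = 1620 + 1785·6 = 12330, valid modulo lcm(1785, 19) = 33915: x ≡ 12330 (mod 33915).
Verify against each original: 12330 mod 3 = 0, 12330 mod 17 = 5, 12330 mod 5 = 0, 12330 mod 7 = 3, 12330 mod 19 = 18.

x ≡ 12330 (mod 33915).


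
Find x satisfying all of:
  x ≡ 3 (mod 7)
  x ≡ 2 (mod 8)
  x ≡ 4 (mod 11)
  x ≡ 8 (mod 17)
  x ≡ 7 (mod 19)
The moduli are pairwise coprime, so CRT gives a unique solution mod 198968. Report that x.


Product of moduli M = 7 · 8 · 11 · 17 · 19 = 198968.
Merge one congruence at a time:
  Start: x ≡ 3 (mod 7).
  Combine with x ≡ 2 (mod 8); new modulus lcm = 56.
    Write x = 3 + 7·t and substitute into x ≡ 2 (mod 8): 7·t ≡ 2 − 3 = -1 (mod 8).
    Reduce coefficients mod 8: 7·t ≡ 7 (mod 8).
    The inverse of 7 mod 8 is 7 (since 7·7 = 49 = 6·8 + 1), so t ≡ 7·7 = 49 ≡ 1 (mod 8).
    Then x = 3 + 7·1 = 10, valid modulo lcm(7, 8) = 56: x ≡ 10 (mod 56).
  Combine with x ≡ 4 (mod 11); new modulus lcm = 616.
    Write x = 10 + 56·t and substitute into x ≡ 4 (mod 11): 56·t ≡ 4 − 10 = -6 (mod 11).
    Reduce coefficients mod 11: 1·t ≡ 5 (mod 11).
    So t ≡ 5 (mod 11).
    Then x = 10 + 56·5 = 290, valid modulo lcm(56, 11) = 616: x ≡ 290 (mod 616).
  Combine with x ≡ 8 (mod 17); new modulus lcm = 10472.
    Write x = 290 + 616·t and substitute into x ≡ 8 (mod 17): 616·t ≡ 8 − 290 = -282 (mod 17).
    Reduce coefficients mod 17: 4·t ≡ 7 (mod 17).
    The inverse of 4 mod 17 is 13 (since 4·13 = 52 = 3·17 + 1), so t ≡ 13·7 = 91 ≡ 6 (mod 17).
    Then x = 290 + 616·6 = 3986, valid modulo lcm(616, 17) = 10472: x ≡ 3986 (mod 10472).
  Combine with x ≡ 7 (mod 19); new modulus lcm = 198968.
    Write x = 3986 + 10472·t and substitute into x ≡ 7 (mod 19): 10472·t ≡ 7 − 3986 = -3979 (mod 19).
    Reduce coefficients mod 19: 3·t ≡ 11 (mod 19).
    The inverse of 3 mod 19 is 13 (since 3·13 = 39 = 2·19 + 1), so t ≡ 13·11 = 143 ≡ 10 (mod 19).
    Then x = 3986 + 10472·10 = 108706, valid modulo lcm(10472, 19) = 198968: x ≡ 108706 (mod 198968).
Verify against each original: 108706 mod 7 = 3, 108706 mod 8 = 2, 108706 mod 11 = 4, 108706 mod 17 = 8, 108706 mod 19 = 7.

x ≡ 108706 (mod 198968).


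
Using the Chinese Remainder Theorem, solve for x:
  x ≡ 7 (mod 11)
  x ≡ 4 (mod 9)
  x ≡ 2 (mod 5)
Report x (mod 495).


Moduli 11, 9, 5 are pairwise coprime; by CRT there is a unique solution modulo M = 11 · 9 · 5 = 495.
Solve pairwise, accumulating the modulus:
  Start with x ≡ 7 (mod 11).
  Combine with x ≡ 4 (mod 9): since gcd(11, 9) = 1, we get a unique residue mod 99.
    Write x = 7 + 11·t and substitute into x ≡ 4 (mod 9): 11·t ≡ 4 − 7 = -3 (mod 9).
    Reduce coefficients mod 9: 2·t ≡ 6 (mod 9).
    The inverse of 2 mod 9 is 5 (since 2·5 = 10 = 1·9 + 1), so t ≡ 5·6 = 30 ≡ 3 (mod 9).
    Then x = 7 + 11·3 = 40, valid modulo lcm(11, 9) = 99: x ≡ 40 (mod 99).
  Combine with x ≡ 2 (mod 5): since gcd(99, 5) = 1, we get a unique residue mod 495.
    Write x = 40 + 99·t and substitute into x ≡ 2 (mod 5): 99·t ≡ 2 − 40 = -38 (mod 5).
    Reduce coefficients mod 5: 4·t ≡ 2 (mod 5).
    The inverse of 4 mod 5 is 4 (since 4·4 = 16 = 3·5 + 1), so t ≡ 4·2 = 8 ≡ 3 (mod 5).
    Then x = 40 + 99·3 = 337, valid modulo lcm(99, 5) = 495: x ≡ 337 (mod 495).
Verify: 337 mod 11 = 7 ✓, 337 mod 9 = 4 ✓, 337 mod 5 = 2 ✓.

x ≡ 337 (mod 495).


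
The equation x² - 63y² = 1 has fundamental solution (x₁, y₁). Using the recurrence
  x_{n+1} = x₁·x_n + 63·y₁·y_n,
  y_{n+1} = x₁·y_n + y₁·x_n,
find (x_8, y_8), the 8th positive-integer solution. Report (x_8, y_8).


Step 1: Find the fundamental solution (x₁, y₁) of x² - 63y² = 1.
  Expand √63 as a continued fraction. a₀ = ⌊√63⌋ = 7; iterate m_{k+1} = d_k·a_k − m_k, d_{k+1} = (63 − m_{k+1}²)/d_k, a_{k+1} = ⌊(a₀ + m_{k+1})/d_{k+1}⌋ (starting m₀ = 0, d₀ = 1), with convergents p_k = a_k·p_{k-1} + p_{k-2}, q_k = a_k·q_{k-1} + q_{k-2} (p₋₁ = 1, q₋₁ = 0):
  k = 0: a₀ = 7; p₀/q₀ = 7/1; p₀² − 63·q₀² = 49 − 63 = -14.
  k = 1: m = 7, d = 14, a = ⌊(7 + 7)/14⌋ = 1; p/q = (1·7 + 1)/(1·1 + 0) = 8/1; p² − 63·q² = 64 − 63 = 1.
  The first convergent with p² − 63·q² = 1 gives the fundamental solution (x₁, y₁) = (8, 1).
Step 2: Apply the recurrence (x_{n+1}, y_{n+1}) = (x₁x_n + 63y₁y_n, x₁y_n + y₁x_n) repeatedly.
  From (x_1, y_1) = (8, 1): x_2 = 8·8 + 63·1·1 = 127; y_2 = 8·1 + 1·8 = 16.
  From (x_2, y_2) = (127, 16): x_3 = 8·127 + 63·1·16 = 2024; y_3 = 8·16 + 1·127 = 255.
  From (x_3, y_3) = (2024, 255): x_4 = 8·2024 + 63·1·255 = 32257; y_4 = 8·255 + 1·2024 = 4064.
  From (x_4, y_4) = (32257, 4064): x_5 = 8·32257 + 63·1·4064 = 514088; y_5 = 8·4064 + 1·32257 = 64769.
  From (x_5, y_5) = (514088, 64769): x_6 = 8·514088 + 63·1·64769 = 8193151; y_6 = 8·64769 + 1·514088 = 1032240.
  From (x_6, y_6) = (8193151, 1032240): x_7 = 8·8193151 + 63·1·1032240 = 130576328; y_7 = 8·1032240 + 1·8193151 = 16451071.
  From (x_7, y_7) = (130576328, 16451071): x_8 = 8·130576328 + 63·1·16451071 = 2081028097; y_8 = 8·16451071 + 1·130576328 = 262184896.
Step 3: Verify x_8² - 63·y_8² = 4330677940503441409 - 4330677940503441408 = 1 (should be 1). ✓

(x_1, y_1) = (8, 1); (x_8, y_8) = (2081028097, 262184896).


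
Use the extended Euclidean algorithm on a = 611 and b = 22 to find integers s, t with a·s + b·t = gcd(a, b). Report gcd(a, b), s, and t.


Euclidean algorithm on (611, 22) — divide until remainder is 0:
  611 = 27 · 22 + 17
  22 = 1 · 17 + 5
  17 = 3 · 5 + 2
  5 = 2 · 2 + 1
  2 = 2 · 1 + 0
gcd(611, 22) = 1.
Track Bezout coefficients alongside the remainders: start with r₀ = 611 = a·1 + b·0 (s = 1, t = 0) and r₁ = 22 = a·0 + b·1 (s = 0, t = 1); each new remainder r_{k+1} = r_{k-1} − q_k·r_k inherits s_{k+1} = s_{k-1} − q_k·s_k, t_{k+1} = t_{k-1} − q_k·t_k, so r_k = a·s_k + b·t_k at every step:
  q = 27: r = 17, s = 1 − 27·0 = 1, t = 0 − 27·1 = -27  (check: 611·1 + 22·(-27) = 17)
  q = 1: r = 5, s = 0 − 1·1 = -1, t = 1 − 1·(-27) = 28  (check: 611·(-1) + 22·28 = 5)
  q = 3: r = 2, s = 1 − 3·(-1) = 4, t = -27 − 3·28 = -111  (check: 611·4 + 22·(-111) = 2)
  q = 2: r = 1, s = -1 − 2·4 = -9, t = 28 − 2·(-111) = 250  (check: 611·(-9) + 22·250 = 1)
The row with r = 1 (the gcd) gives the Bezout coefficients s = -9, t = 250.
Result: 611 · (-9) + 22 · (250) = 1.

gcd(611, 22) = 1; s = -9, t = 250 (check: 611·(-9) + 22·250 = 1).


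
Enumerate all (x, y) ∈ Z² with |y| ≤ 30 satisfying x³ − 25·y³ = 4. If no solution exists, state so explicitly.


The equation is x³ - 25y³ = 4. For fixed y, x³ = 25·y³ + 4, so a solution requires the RHS to be a perfect cube.
Strategy: iterate y from -30 to 30, compute RHS = 25·y³ + 4, and check whether it is a (positive or negative) perfect cube.
Check small values of y:
  y = 0: RHS = 4 is not a perfect cube.
  y = 1: RHS = 29 is not a perfect cube.
  y = -1: RHS = -21 is not a perfect cube.
  y = 2: RHS = 204 is not a perfect cube.
  y = -2: RHS = -196 is not a perfect cube.
  y = 3: RHS = 679 is not a perfect cube.
  y = -3: RHS = -671 is not a perfect cube.
Continuing the search up to |y| = 30 finds no solutions either.
No (x, y) in the scanned range satisfies the equation.

No integer solutions with |y| ≤ 30.


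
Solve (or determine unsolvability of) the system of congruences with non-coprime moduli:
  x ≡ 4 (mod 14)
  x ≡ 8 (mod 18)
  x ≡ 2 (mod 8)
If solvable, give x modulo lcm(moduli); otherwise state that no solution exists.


Moduli 14, 18, 8 are not pairwise coprime, so CRT works modulo lcm(m_i) when all pairwise compatibility conditions hold.
Pairwise compatibility: gcd(m_i, m_j) must divide a_i - a_j for every pair.
Merge one congruence at a time:
  Start: x ≡ 4 (mod 14).
  Combine with x ≡ 8 (mod 18): gcd(14, 18) = 2; 8 - 4 = 4, which IS divisible by 2, so compatible.
    Write x = 4 + 14·t and substitute into x ≡ 8 (mod 18): 14·t ≡ 8 − 4 = 4 (mod 18).
    Divide the congruence (and modulus) by g = 2: 7·t ≡ 2 (mod 9).
    The inverse of 7 mod 9 is 4 (since 7·4 = 28 = 3·9 + 1), so t ≡ 4·2 = 8 ≡ 8 (mod 9).
    Then x = 4 + 14·8 = 116, valid modulo lcm(14, 18) = 126: x ≡ 116 (mod 126).
  Combine with x ≡ 2 (mod 8): gcd(126, 8) = 2; 2 - 116 = -114, which IS divisible by 2, so compatible.
    Write x = 116 + 126·t and substitute into x ≡ 2 (mod 8): 126·t ≡ 2 − 116 = -114 (mod 8).
    Divide the congruence (and modulus) by g = 2: 63·t ≡ -57 (mod 4).
    Reduce coefficients mod 4: 3·t ≡ 3 (mod 4).
    The inverse of 3 mod 4 is 3 (since 3·3 = 9 = 2·4 + 1), so t ≡ 3·3 = 9 ≡ 1 (mod 4).
    Then x = 116 + 126·1 = 242, valid modulo lcm(126, 8) = 504: x ≡ 242 (mod 504).
Verify: 242 mod 14 = 4, 242 mod 18 = 8, 242 mod 8 = 2.

x ≡ 242 (mod 504).


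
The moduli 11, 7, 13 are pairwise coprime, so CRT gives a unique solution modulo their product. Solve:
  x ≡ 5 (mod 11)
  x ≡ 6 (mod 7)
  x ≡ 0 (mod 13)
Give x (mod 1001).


Moduli 11, 7, 13 are pairwise coprime; by CRT there is a unique solution modulo M = 11 · 7 · 13 = 1001.
Solve pairwise, accumulating the modulus:
  Start with x ≡ 5 (mod 11).
  Combine with x ≡ 6 (mod 7): since gcd(11, 7) = 1, we get a unique residue mod 77.
    Write x = 5 + 11·t and substitute into x ≡ 6 (mod 7): 11·t ≡ 6 − 5 = 1 (mod 7).
    Reduce coefficients mod 7: 4·t ≡ 1 (mod 7).
    The inverse of 4 mod 7 is 2 (since 4·2 = 8 = 1·7 + 1), so t ≡ 2·1 = 2 ≡ 2 (mod 7).
    Then x = 5 + 11·2 = 27, valid modulo lcm(11, 7) = 77: x ≡ 27 (mod 77).
  Combine with x ≡ 0 (mod 13): since gcd(77, 13) = 1, we get a unique residue mod 1001.
    Write x = 27 + 77·t and substitute into x ≡ 0 (mod 13): 77·t ≡ 0 − 27 = -27 (mod 13).
    Reduce coefficients mod 13: 12·t ≡ 12 (mod 13).
    The inverse of 12 mod 13 is 12 (since 12·12 = 144 = 11·13 + 1), so t ≡ 12·12 = 144 ≡ 1 (mod 13).
    Then x = 27 + 77·1 = 104, valid modulo lcm(77, 13) = 1001: x ≡ 104 (mod 1001).
Verify: 104 mod 11 = 5 ✓, 104 mod 7 = 6 ✓, 104 mod 13 = 0 ✓.

x ≡ 104 (mod 1001).


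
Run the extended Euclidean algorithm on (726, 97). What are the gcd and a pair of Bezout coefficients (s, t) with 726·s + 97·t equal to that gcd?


Euclidean algorithm on (726, 97) — divide until remainder is 0:
  726 = 7 · 97 + 47
  97 = 2 · 47 + 3
  47 = 15 · 3 + 2
  3 = 1 · 2 + 1
  2 = 2 · 1 + 0
gcd(726, 97) = 1.
Track Bezout coefficients alongside the remainders: start with r₀ = 726 = a·1 + b·0 (s = 1, t = 0) and r₁ = 97 = a·0 + b·1 (s = 0, t = 1); each new remainder r_{k+1} = r_{k-1} − q_k·r_k inherits s_{k+1} = s_{k-1} − q_k·s_k, t_{k+1} = t_{k-1} − q_k·t_k, so r_k = a·s_k + b·t_k at every step:
  q = 7: r = 47, s = 1 − 7·0 = 1, t = 0 − 7·1 = -7  (check: 726·1 + 97·(-7) = 47)
  q = 2: r = 3, s = 0 − 2·1 = -2, t = 1 − 2·(-7) = 15  (check: 726·(-2) + 97·15 = 3)
  q = 15: r = 2, s = 1 − 15·(-2) = 31, t = -7 − 15·15 = -232  (check: 726·31 + 97·(-232) = 2)
  q = 1: r = 1, s = -2 − 1·31 = -33, t = 15 − 1·(-232) = 247  (check: 726·(-33) + 97·247 = 1)
The row with r = 1 (the gcd) gives the Bezout coefficients s = -33, t = 247.
Result: 726 · (-33) + 97 · (247) = 1.

gcd(726, 97) = 1; s = -33, t = 247 (check: 726·(-33) + 97·247 = 1).


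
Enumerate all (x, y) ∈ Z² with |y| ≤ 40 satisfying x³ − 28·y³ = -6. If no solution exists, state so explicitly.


The equation is x³ - 28y³ = -6. For fixed y, x³ = 28·y³ − 6, so a solution requires the RHS to be a perfect cube.
Strategy: iterate y from -40 to 40, compute RHS = 28·y³ − 6, and check whether it is a (positive or negative) perfect cube.
Check small values of y:
  y = 0: RHS = -6 is not a perfect cube.
  y = 1: RHS = 22 is not a perfect cube.
  y = -1: RHS = -34 is not a perfect cube.
  y = 2: RHS = 218 is not a perfect cube.
  y = -2: RHS = -230 is not a perfect cube.
  y = 3: RHS = 750 is not a perfect cube.
  y = -3: RHS = -762 is not a perfect cube.
Continuing the search up to |y| = 40 finds no solutions either.
No (x, y) in the scanned range satisfies the equation.

No integer solutions with |y| ≤ 40.


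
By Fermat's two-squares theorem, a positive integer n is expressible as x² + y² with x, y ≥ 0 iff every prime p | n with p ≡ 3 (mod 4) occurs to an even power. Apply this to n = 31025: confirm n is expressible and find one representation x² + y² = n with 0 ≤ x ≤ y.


Step 1: Factor n = 31025 = 5^2 · 17 · 73.
Step 2: Check the mod-4 condition on each prime factor: 5 ≡ 1 (mod 4), exponent 2; 17 ≡ 1 (mod 4), exponent 1; 73 ≡ 1 (mod 4), exponent 1.
All primes ≡ 3 (mod 4) appear to even exponent (or don't appear), so by the two-squares theorem n IS expressible as a sum of two squares.
Step 3: Build a representation. Group n = k² · m with k = 5 and m = 17 · 73 = 1241 (a product of primes ≡ 1 (mod 4)); a representation of m scales to one of n via (k·x)² + (k·y)² = k²(x² + y²). Each prime p ≡ 1 (mod 4) is itself a sum of two squares; find a² by testing p − a² for a perfect square:
  17: 17 − 1² = 16 = 4² ⇒ 17 = 1² + 4².
  73: 73 − 1² = 72, 73 − 2² = 69, 73 − 3² = 64 = 8² ⇒ 73 = 3² + 8².
  Combine using the Brahmagupta–Fibonacci identity (a² + b²)(c² + d²) = (ac − bd)² + (ad + bc)² = (ac + bd)² + (ad − bc)²:
  17 · 73 = 1241: from (1² + 4²)(3² + 8²), take (1·3 − 4·8, 1·8 + 4·3) = (3 − 32, 8 + 12) = (-29, 20); dropping signs (only squares matter) gives (29, 20); check 29² + 20² = 841 + 400 = 1241 ✓.
  Scale by k = 5: (5·29, 5·20) = (145, 100).
Step 4: Order so x ≤ y and verify: 100² + 145² = 10000 + 21025 = 31025 = n. ✓

n = 31025 = 100² + 145² (one valid representation with x ≤ y).


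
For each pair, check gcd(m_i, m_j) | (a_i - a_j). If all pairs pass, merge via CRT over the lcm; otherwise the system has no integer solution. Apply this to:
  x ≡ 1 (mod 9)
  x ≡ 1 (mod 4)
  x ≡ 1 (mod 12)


Moduli 9, 4, 12 are not pairwise coprime, so CRT works modulo lcm(m_i) when all pairwise compatibility conditions hold.
Pairwise compatibility: gcd(m_i, m_j) must divide a_i - a_j for every pair.
Merge one congruence at a time:
  Start: x ≡ 1 (mod 9).
  Combine with x ≡ 1 (mod 4): gcd(9, 4) = 1; 1 - 1 = 0, which IS divisible by 1, so compatible.
    Write x = 1 + 9·t and substitute into x ≡ 1 (mod 4): 9·t ≡ 1 − 1 = 0 (mod 4).
    Reduce coefficients mod 4: 1·t ≡ 0 (mod 4).
    So t ≡ 0 (mod 4).
    Then x = 1 + 9·0 = 1, valid modulo lcm(9, 4) = 36: x ≡ 1 (mod 36).
  Combine with x ≡ 1 (mod 12): gcd(36, 12) = 12; 1 - 1 = 0, which IS divisible by 12, so compatible.
    Write x = 1 + 36·t and substitute into x ≡ 1 (mod 12): 36·t ≡ 1 − 1 = 0 (mod 12).
    Divide the congruence (and modulus) by g = 12: 3·t ≡ 0 (mod 1).
    Modulo 1 every t works; take t = 0.
    Then x = 1 + 36·0 = 1, valid modulo lcm(36, 12) = 36: x ≡ 1 (mod 36).
Verify: 1 mod 9 = 1, 1 mod 4 = 1, 1 mod 12 = 1.

x ≡ 1 (mod 36).


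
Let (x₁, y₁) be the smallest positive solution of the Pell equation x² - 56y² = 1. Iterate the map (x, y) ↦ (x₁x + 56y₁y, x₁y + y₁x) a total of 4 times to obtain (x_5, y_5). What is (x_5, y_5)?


Step 1: Find the fundamental solution (x₁, y₁) of x² - 56y² = 1.
  Expand √56 as a continued fraction. a₀ = ⌊√56⌋ = 7; iterate m_{k+1} = d_k·a_k − m_k, d_{k+1} = (56 − m_{k+1}²)/d_k, a_{k+1} = ⌊(a₀ + m_{k+1})/d_{k+1}⌋ (starting m₀ = 0, d₀ = 1), with convergents p_k = a_k·p_{k-1} + p_{k-2}, q_k = a_k·q_{k-1} + q_{k-2} (p₋₁ = 1, q₋₁ = 0):
  k = 0: a₀ = 7; p₀/q₀ = 7/1; p₀² − 56·q₀² = 49 − 56 = -7.
  k = 1: m = 7, d = 7, a = ⌊(7 + 7)/7⌋ = 2; p/q = (2·7 + 1)/(2·1 + 0) = 15/2; p² − 56·q² = 225 − 224 = 1.
  The first convergent with p² − 56·q² = 1 gives the fundamental solution (x₁, y₁) = (15, 2).
Step 2: Apply the recurrence (x_{n+1}, y_{n+1}) = (x₁x_n + 56y₁y_n, x₁y_n + y₁x_n) repeatedly.
  From (x_1, y_1) = (15, 2): x_2 = 15·15 + 56·2·2 = 449; y_2 = 15·2 + 2·15 = 60.
  From (x_2, y_2) = (449, 60): x_3 = 15·449 + 56·2·60 = 13455; y_3 = 15·60 + 2·449 = 1798.
  From (x_3, y_3) = (13455, 1798): x_4 = 15·13455 + 56·2·1798 = 403201; y_4 = 15·1798 + 2·13455 = 53880.
  From (x_4, y_4) = (403201, 53880): x_5 = 15·403201 + 56·2·53880 = 12082575; y_5 = 15·53880 + 2·403201 = 1614602.
Step 3: Verify x_5² - 56·y_5² = 145988618630625 - 145988618630624 = 1 (should be 1). ✓

(x_1, y_1) = (15, 2); (x_5, y_5) = (12082575, 1614602).


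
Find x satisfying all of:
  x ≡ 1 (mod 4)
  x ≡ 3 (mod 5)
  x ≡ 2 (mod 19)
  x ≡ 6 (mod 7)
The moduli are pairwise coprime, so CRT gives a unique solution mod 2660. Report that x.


Product of moduli M = 4 · 5 · 19 · 7 = 2660.
Merge one congruence at a time:
  Start: x ≡ 1 (mod 4).
  Combine with x ≡ 3 (mod 5); new modulus lcm = 20.
    Write x = 1 + 4·t and substitute into x ≡ 3 (mod 5): 4·t ≡ 3 − 1 = 2 (mod 5).
    The inverse of 4 mod 5 is 4 (since 4·4 = 16 = 3·5 + 1), so t ≡ 4·2 = 8 ≡ 3 (mod 5).
    Then x = 1 + 4·3 = 13, valid modulo lcm(4, 5) = 20: x ≡ 13 (mod 20).
  Combine with x ≡ 2 (mod 19); new modulus lcm = 380.
    Write x = 13 + 20·t and substitute into x ≡ 2 (mod 19): 20·t ≡ 2 − 13 = -11 (mod 19).
    Reduce coefficients mod 19: 1·t ≡ 8 (mod 19).
    So t ≡ 8 (mod 19).
    Then x = 13 + 20·8 = 173, valid modulo lcm(20, 19) = 380: x ≡ 173 (mod 380).
  Combine with x ≡ 6 (mod 7); new modulus lcm = 2660.
    Write x = 173 + 380·t and substitute into x ≡ 6 (mod 7): 380·t ≡ 6 − 173 = -167 (mod 7).
    Reduce coefficients mod 7: 2·t ≡ 1 (mod 7).
    The inverse of 2 mod 7 is 4 (since 2·4 = 8 = 1·7 + 1), so t ≡ 4·1 = 4 ≡ 4 (mod 7).
    Then x = 173 + 380·4 = 1693, valid modulo lcm(380, 7) = 2660: x ≡ 1693 (mod 2660).
Verify against each original: 1693 mod 4 = 1, 1693 mod 5 = 3, 1693 mod 19 = 2, 1693 mod 7 = 6.

x ≡ 1693 (mod 2660).


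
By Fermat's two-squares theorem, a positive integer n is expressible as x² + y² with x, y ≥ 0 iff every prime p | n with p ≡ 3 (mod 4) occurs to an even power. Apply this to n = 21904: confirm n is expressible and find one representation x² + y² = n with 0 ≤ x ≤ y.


Step 1: Factor n = 21904 = 2^4 · 37^2.
Step 2: Check the mod-4 condition on each prime factor: 2 = 2 (special); 37 ≡ 1 (mod 4), exponent 2.
All primes ≡ 3 (mod 4) appear to even exponent (or don't appear), so by the two-squares theorem n IS expressible as a sum of two squares.
Step 3: Build a representation. Group n = k² · m with k = 4 and m = 37 · 37 = 1369 (a product of primes ≡ 1 (mod 4)); a representation of m scales to one of n via (k·x)² + (k·y)² = k²(x² + y²). Each prime p ≡ 1 (mod 4) is itself a sum of two squares; find a² by testing p − a² for a perfect square:
  37: 37 − 1² = 36 = 6² ⇒ 37 = 1² + 6².
  Combine using the Brahmagupta–Fibonacci identity (a² + b²)(c² + d²) = (ac − bd)² + (ad + bc)² = (ac + bd)² + (ad − bc)²:
  37 · 37 = 1369: from (1² + 6²)(1² + 6²), take (1·1 − 6·6, 1·6 + 6·1) = (1 − 36, 6 + 6) = (-35, 12); dropping signs (only squares matter) gives (35, 12); check 35² + 12² = 1225 + 144 = 1369 ✓.
  Scale by k = 4: (4·35, 4·12) = (140, 48).
Step 4: Order so x ≤ y and verify: 48² + 140² = 2304 + 19600 = 21904 = n. ✓

n = 21904 = 48² + 140² (one valid representation with x ≤ y).


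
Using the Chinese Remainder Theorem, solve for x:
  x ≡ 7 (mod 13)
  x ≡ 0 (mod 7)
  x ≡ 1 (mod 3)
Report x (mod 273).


Moduli 13, 7, 3 are pairwise coprime; by CRT there is a unique solution modulo M = 13 · 7 · 3 = 273.
Solve pairwise, accumulating the modulus:
  Start with x ≡ 7 (mod 13).
  Combine with x ≡ 0 (mod 7): since gcd(13, 7) = 1, we get a unique residue mod 91.
    Write x = 7 + 13·t and substitute into x ≡ 0 (mod 7): 13·t ≡ 0 − 7 = -7 (mod 7).
    Reduce coefficients mod 7: 6·t ≡ 0 (mod 7).
    The inverse of 6 mod 7 is 6 (since 6·6 = 36 = 5·7 + 1), so t ≡ 6·0 = 0 ≡ 0 (mod 7).
    Then x = 7 + 13·0 = 7, valid modulo lcm(13, 7) = 91: x ≡ 7 (mod 91).
  Combine with x ≡ 1 (mod 3): since gcd(91, 3) = 1, we get a unique residue mod 273.
    Write x = 7 + 91·t and substitute into x ≡ 1 (mod 3): 91·t ≡ 1 − 7 = -6 (mod 3).
    Reduce coefficients mod 3: 1·t ≡ 0 (mod 3).
    So t ≡ 0 (mod 3).
    Then x = 7 + 91·0 = 7, valid modulo lcm(91, 3) = 273: x ≡ 7 (mod 273).
Verify: 7 mod 13 = 7 ✓, 7 mod 7 = 0 ✓, 7 mod 3 = 1 ✓.

x ≡ 7 (mod 273).


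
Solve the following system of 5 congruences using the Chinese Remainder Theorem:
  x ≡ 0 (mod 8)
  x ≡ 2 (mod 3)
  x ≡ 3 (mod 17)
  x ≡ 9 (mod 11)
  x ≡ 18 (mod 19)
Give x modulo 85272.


Product of moduli M = 8 · 3 · 17 · 11 · 19 = 85272.
Merge one congruence at a time:
  Start: x ≡ 0 (mod 8).
  Combine with x ≡ 2 (mod 3); new modulus lcm = 24.
    Write x = 0 + 8·t and substitute into x ≡ 2 (mod 3): 8·t ≡ 2 − 0 = 2 (mod 3).
    Reduce coefficients mod 3: 2·t ≡ 2 (mod 3).
    The inverse of 2 mod 3 is 2 (since 2·2 = 4 = 1·3 + 1), so t ≡ 2·2 = 4 ≡ 1 (mod 3).
    Then x = 0 + 8·1 = 8, valid modulo lcm(8, 3) = 24: x ≡ 8 (mod 24).
  Combine with x ≡ 3 (mod 17); new modulus lcm = 408.
    Write x = 8 + 24·t and substitute into x ≡ 3 (mod 17): 24·t ≡ 3 − 8 = -5 (mod 17).
    Reduce coefficients mod 17: 7·t ≡ 12 (mod 17).
    The inverse of 7 mod 17 is 5 (since 7·5 = 35 = 2·17 + 1), so t ≡ 5·12 = 60 ≡ 9 (mod 17).
    Then x = 8 + 24·9 = 224, valid modulo lcm(24, 17) = 408: x ≡ 224 (mod 408).
  Combine with x ≡ 9 (mod 11); new modulus lcm = 4488.
    Write x = 224 + 408·t and substitute into x ≡ 9 (mod 11): 408·t ≡ 9 − 224 = -215 (mod 11).
    Reduce coefficients mod 11: 1·t ≡ 5 (mod 11).
    So t ≡ 5 (mod 11).
    Then x = 224 + 408·5 = 2264, valid modulo lcm(408, 11) = 4488: x ≡ 2264 (mod 4488).
  Combine with x ≡ 18 (mod 19); new modulus lcm = 85272.
    Write x = 2264 + 4488·t and substitute into x ≡ 18 (mod 19): 4488·t ≡ 18 − 2264 = -2246 (mod 19).
    Reduce coefficients mod 19: 4·t ≡ 15 (mod 19).
    The inverse of 4 mod 19 is 5 (since 4·5 = 20 = 1·19 + 1), so t ≡ 5·15 = 75 ≡ 18 (mod 19).
    Then x = 2264 + 4488·18 = 83048, valid modulo lcm(4488, 19) = 85272: x ≡ 83048 (mod 85272).
Verify against each original: 83048 mod 8 = 0, 83048 mod 3 = 2, 83048 mod 17 = 3, 83048 mod 11 = 9, 83048 mod 19 = 18.

x ≡ 83048 (mod 85272).


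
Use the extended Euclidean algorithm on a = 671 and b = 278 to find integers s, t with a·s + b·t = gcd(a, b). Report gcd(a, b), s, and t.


Euclidean algorithm on (671, 278) — divide until remainder is 0:
  671 = 2 · 278 + 115
  278 = 2 · 115 + 48
  115 = 2 · 48 + 19
  48 = 2 · 19 + 10
  19 = 1 · 10 + 9
  10 = 1 · 9 + 1
  9 = 9 · 1 + 0
gcd(671, 278) = 1.
Track Bezout coefficients alongside the remainders: start with r₀ = 671 = a·1 + b·0 (s = 1, t = 0) and r₁ = 278 = a·0 + b·1 (s = 0, t = 1); each new remainder r_{k+1} = r_{k-1} − q_k·r_k inherits s_{k+1} = s_{k-1} − q_k·s_k, t_{k+1} = t_{k-1} − q_k·t_k, so r_k = a·s_k + b·t_k at every step:
  q = 2: r = 115, s = 1 − 2·0 = 1, t = 0 − 2·1 = -2  (check: 671·1 + 278·(-2) = 115)
  q = 2: r = 48, s = 0 − 2·1 = -2, t = 1 − 2·(-2) = 5  (check: 671·(-2) + 278·5 = 48)
  q = 2: r = 19, s = 1 − 2·(-2) = 5, t = -2 − 2·5 = -12  (check: 671·5 + 278·(-12) = 19)
  q = 2: r = 10, s = -2 − 2·5 = -12, t = 5 − 2·(-12) = 29  (check: 671·(-12) + 278·29 = 10)
  q = 1: r = 9, s = 5 − 1·(-12) = 17, t = -12 − 1·29 = -41  (check: 671·17 + 278·(-41) = 9)
  q = 1: r = 1, s = -12 − 1·17 = -29, t = 29 − 1·(-41) = 70  (check: 671·(-29) + 278·70 = 1)
The row with r = 1 (the gcd) gives the Bezout coefficients s = -29, t = 70.
Result: 671 · (-29) + 278 · (70) = 1.

gcd(671, 278) = 1; s = -29, t = 70 (check: 671·(-29) + 278·70 = 1).
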